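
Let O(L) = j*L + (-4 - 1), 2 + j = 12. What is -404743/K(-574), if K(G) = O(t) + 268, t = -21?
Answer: -404743/53 ≈ -7636.7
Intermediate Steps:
j = 10 (j = -2 + 12 = 10)
O(L) = -5 + 10*L (O(L) = 10*L + (-4 - 1) = 10*L - 5 = -5 + 10*L)
K(G) = 53 (K(G) = (-5 + 10*(-21)) + 268 = (-5 - 210) + 268 = -215 + 268 = 53)
-404743/K(-574) = -404743/53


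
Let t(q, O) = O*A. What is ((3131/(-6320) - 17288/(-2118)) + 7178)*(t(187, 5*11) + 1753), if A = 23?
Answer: 24190681916473/1115480 ≈ 2.1686e+7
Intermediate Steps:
t(q, O) = 23*O (t(q, O) = O*23 = 23*O)
((3131/(-6320) - 17288/(-2118)) + 7178)*(t(187, 5*11) + 1753) = ((3131/(-6320) - 17288/(-2118)) + 7178)*(23*(5*11) + 1753) = ((3131*(-1/6320) - 17288*(-1/2118)) + 7178)*(23*55 + 1753) = ((-3131/6320 + 8644/1059) + 7178)*(1265 + 1753) = (51314351/6692880 + 7178)*3018 = (48092806991/6692880)*3018 = 24190681916473/1115480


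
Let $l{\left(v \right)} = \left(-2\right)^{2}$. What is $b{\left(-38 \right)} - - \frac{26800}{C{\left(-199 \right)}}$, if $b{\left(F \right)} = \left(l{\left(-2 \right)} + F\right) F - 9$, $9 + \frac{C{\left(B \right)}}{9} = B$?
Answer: $\frac{148436}{117} \approx 1268.7$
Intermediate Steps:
$l{\left(v \right)} = 4$
$C{\left(B \right)} = -81 + 9 B$
$b{\left(F \right)} = -9 + F \left(4 + F\right)$ ($b{\left(F \right)} = \left(4 + F\right) F - 9 = F \left(4 + F\right) - 9 = -9 + F \left(4 + F\right)$)
$b{\left(-38 \right)} - - \frac{26800}{C{\left(-199 \right)}} = \left(-9 + \left(-38\right)^{2} + 4 \left(-38\right)\right) - - \frac{26800}{-81 + 9 \left(-199\right)} = \left(-9 + 1444 - 152\right) - - \frac{26800}{-81 - 1791} = 1283 - - \frac{26800}{-1872} = 1283 - \left(-26800\right) \left(- \frac{1}{1872}\right) = 1283 - \frac{1675}{117} = \frac{148436}{117}$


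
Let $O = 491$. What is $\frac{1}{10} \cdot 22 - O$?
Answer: $- \frac{2444}{5} \approx -488.8$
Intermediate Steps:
$\frac{1}{10} \cdot 22 - O = \frac{1}{10} \cdot 22 - 491 = \frac{11}{5} - 491 = - \frac{2444}{5}$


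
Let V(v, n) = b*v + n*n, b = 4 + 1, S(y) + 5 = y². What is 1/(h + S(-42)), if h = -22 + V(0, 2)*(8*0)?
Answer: 1/1737 ≈ 0.00057571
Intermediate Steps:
S(y) = -5 + y²
b = 5
V(v, n) = n² + 5*v (V(v, n) = 5*v + n*n = 5*v + n² = n² + 5*v)
h = -22 (h = -22 + (2² + 5*0)*(8*0) = -22 + (4 + 0)*0 = -22 + 4*0 = -22 + 0 = -22)
1/(h + S(-42)) = 1/(-22 + (-5 + (-42)²)) = 1/(-22 + (-5 + 1764)) = 1/(-22 + 1759) = 1/1737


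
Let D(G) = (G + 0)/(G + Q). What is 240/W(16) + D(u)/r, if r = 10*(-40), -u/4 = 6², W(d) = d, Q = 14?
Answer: 48741/3250 ≈ 14.997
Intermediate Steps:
u = -144 (u = -4*6² = -4*36 = -144)
D(G) = G/(14 + G) (D(G) = (G + 0)/(G + 14) = G/(14 + G))
r = -400
240/W(16) + D(u)/r = 240/16 - 144/(14 - 144)/(-400) = 240*(1/16) - 144/(-130)*(-1/400) = 15 - 144*(-1/130)*(-1/400) = 15 + (72/65)*(-1/400) = 15 - 9/3250 = 48741/3250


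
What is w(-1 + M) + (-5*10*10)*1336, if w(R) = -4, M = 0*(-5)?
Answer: -668004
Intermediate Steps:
M = 0
w(-1 + M) + (-5*10*10)*1336 = -4 + (-5*10*10)*1336 = -4 - 50*10*1336 = -4 - 500*1336 = -4 - 668000 = -668004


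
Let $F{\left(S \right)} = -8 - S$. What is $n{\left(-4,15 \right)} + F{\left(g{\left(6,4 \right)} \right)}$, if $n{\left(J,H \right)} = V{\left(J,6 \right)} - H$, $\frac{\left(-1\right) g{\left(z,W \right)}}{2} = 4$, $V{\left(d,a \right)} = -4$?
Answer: $-19$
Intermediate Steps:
$g{\left(z,W \right)} = -8$ ($g{\left(z,W \right)} = \left(-2\right) 4 = -8$)
$n{\left(J,H \right)} = -4 - H$
$n{\left(-4,15 \right)} + F{\left(g{\left(6,4 \right)} \right)} = \left(-4 - 15\right) - 0 = \left(-4 - 15\right) + \left(-8 + 8\right) = -19 + 0 = -19$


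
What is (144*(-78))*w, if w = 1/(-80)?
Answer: 702/5 ≈ 140.40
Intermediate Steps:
w = -1/80 ≈ -0.012500
(144*(-78))*w = (144*(-78))*(-1/80) = -11232*(-1/80) = 702/5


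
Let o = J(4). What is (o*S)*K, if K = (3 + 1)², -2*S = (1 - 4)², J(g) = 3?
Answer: -216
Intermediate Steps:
o = 3
S = -9/2 (S = -(1 - 4)²/2 = -½*(-3)² = -½*9 = -9/2 ≈ -4.5000)
K = 16 (K = 4² = 16)
(o*S)*K = (3*(-9/2))*16 = -27/2*16 = -216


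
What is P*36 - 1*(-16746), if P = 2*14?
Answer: 17754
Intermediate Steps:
P = 28
P*36 - 1*(-16746) = 28*36 - 1*(-16746) = 1008 + 16746 = 17754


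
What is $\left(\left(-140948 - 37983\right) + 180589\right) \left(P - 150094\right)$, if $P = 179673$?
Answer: $49041982$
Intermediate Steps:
$\left(\left(-140948 - 37983\right) + 180589\right) \left(P - 150094\right) = \left(\left(-140948 - 37983\right) + 180589\right) \left(179673 - 150094\right) = \left(-178931 + 180589\right) 29579 = 1658 \cdot 29579 = 49041982$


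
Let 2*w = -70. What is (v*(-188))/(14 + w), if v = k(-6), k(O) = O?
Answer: -376/7 ≈ -53.714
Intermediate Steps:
w = -35 (w = (½)*(-70) = -35)
v = -6
(v*(-188))/(14 + w) = (-6*(-188))/(14 - 35) = 1128/(-21) = 1128*(-1/21) = -376/7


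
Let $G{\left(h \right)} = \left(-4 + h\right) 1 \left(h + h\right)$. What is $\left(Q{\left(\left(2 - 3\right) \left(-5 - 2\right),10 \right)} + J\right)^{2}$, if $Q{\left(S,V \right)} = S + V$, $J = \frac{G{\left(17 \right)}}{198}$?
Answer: $\frac{3625216}{9801} \approx 369.88$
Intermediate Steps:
$G{\left(h \right)} = 2 h \left(-4 + h\right)$ ($G{\left(h \right)} = \left(-4 + h\right) 1 \cdot 2 h = \left(-4 + h\right) 2 h = 2 h \left(-4 + h\right)$)
$J = \frac{221}{99}$ ($J = \frac{2 \cdot 17 \left(-4 + 17\right)}{198} = 2 \cdot 17 \cdot 13 \cdot \frac{1}{198} = 442 \cdot \frac{1}{198} = \frac{221}{99} \approx 2.2323$)
$\left(Q{\left(\left(2 - 3\right) \left(-5 - 2\right),10 \right)} + J\right)^{2} = \left(\left(\left(2 - 3\right) \left(-5 - 2\right) + 10\right) + \frac{221}{99}\right)^{2} = \left(\left(\left(-1\right) \left(-7\right) + 10\right) + \frac{221}{99}\right)^{2} = \left(\left(7 + 10\right) + \frac{221}{99}\right)^{2} = \left(17 + \frac{221}{99}\right)^{2} = \left(\frac{1904}{99}\right)^{2} = \frac{3625216}{9801}$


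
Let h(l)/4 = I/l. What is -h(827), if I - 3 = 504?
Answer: -2028/827 ≈ -2.4522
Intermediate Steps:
I = 507 (I = 3 + 504 = 507)
h(l) = 2028/l (h(l) = 4*(507/l) = 2028/l)
-h(827) = -2028/827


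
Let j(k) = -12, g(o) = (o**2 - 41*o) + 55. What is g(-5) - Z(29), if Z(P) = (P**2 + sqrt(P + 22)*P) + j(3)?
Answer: -544 - 29*sqrt(51) ≈ -751.10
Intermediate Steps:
g(o) = 55 + o**2 - 41*o
Z(P) = -12 + P**2 + P*sqrt(22 + P) (Z(P) = (P**2 + sqrt(P + 22)*P) - 12 = (P**2 + sqrt(22 + P)*P) - 12 = (P**2 + P*sqrt(22 + P)) - 12 = -12 + P**2 + P*sqrt(22 + P))
g(-5) - Z(29) = (55 + (-5)**2 - 41*(-5)) - (-12 + 29**2 + 29*sqrt(22 + 29)) = (55 + 25 + 205) - (-12 + 841 + 29*sqrt(51)) = 285 - (829 + 29*sqrt(51)) = 285 + (-829 - 29*sqrt(51)) = -544 - 29*sqrt(51)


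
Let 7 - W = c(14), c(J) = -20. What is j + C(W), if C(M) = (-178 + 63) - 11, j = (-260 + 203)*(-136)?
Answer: 7626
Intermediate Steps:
j = 7752 (j = -57*(-136) = 7752)
W = 27 (W = 7 - 1*(-20) = 7 + 20 = 27)
C(M) = -126 (C(M) = -115 - 11 = -126)
j + C(W) = 7752 - 126 = 7626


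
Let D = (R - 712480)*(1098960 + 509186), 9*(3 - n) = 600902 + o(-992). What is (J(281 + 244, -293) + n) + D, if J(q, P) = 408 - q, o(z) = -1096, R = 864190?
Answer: 2195745866108/9 ≈ 2.4397e+11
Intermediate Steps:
n = -599779/9 (n = 3 - (600902 - 1096)/9 = 3 - ⅑*599806 = 3 - 599806/9 = -599779/9 ≈ -66642.)
D = 243971829660 (D = (864190 - 712480)*(1098960 + 509186) = 151710*1608146 = 243971829660)
(J(281 + 244, -293) + n) + D = ((408 - (281 + 244)) - 599779/9) + 243971829660 = ((408 - 1*525) - 599779/9) + 243971829660 = ((408 - 525) - 599779/9) + 243971829660 = (-117 - 599779/9) + 243971829660 = -600832/9 + 243971829660 = 2195745866108/9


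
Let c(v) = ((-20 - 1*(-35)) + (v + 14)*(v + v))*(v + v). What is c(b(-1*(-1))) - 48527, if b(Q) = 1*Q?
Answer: -48437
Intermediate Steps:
b(Q) = Q
c(v) = 2*v*(15 + 2*v*(14 + v)) (c(v) = ((-20 + 35) + (14 + v)*(2*v))*(2*v) = (15 + 2*v*(14 + v))*(2*v) = 2*v*(15 + 2*v*(14 + v)))
c(b(-1*(-1))) - 48527 = 2*(-1*(-1))*(15 + 2*(-1*(-1))² + 28*(-1*(-1))) - 48527 = 2*1*(15 + 2*1² + 28*1) - 48527 = 2*1*(15 + 2*1 + 28) - 48527 = 2*1*(15 + 2 + 28) - 48527 = 2*1*45 - 48527 = 90 - 48527 = -48437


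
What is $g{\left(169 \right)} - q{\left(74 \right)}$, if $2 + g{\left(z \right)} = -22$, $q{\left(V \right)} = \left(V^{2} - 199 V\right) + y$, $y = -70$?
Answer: $9296$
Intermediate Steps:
$q{\left(V \right)} = -70 + V^{2} - 199 V$ ($q{\left(V \right)} = \left(V^{2} - 199 V\right) - 70 = -70 + V^{2} - 199 V$)
$g{\left(z \right)} = -24$ ($g{\left(z \right)} = -2 - 22 = -24$)
$g{\left(169 \right)} - q{\left(74 \right)} = -24 - \left(-70 + 74^{2} - 14726\right) = -24 - \left(-70 + 5476 - 14726\right) = -24 - -9320 = -24 + 9320 = 9296$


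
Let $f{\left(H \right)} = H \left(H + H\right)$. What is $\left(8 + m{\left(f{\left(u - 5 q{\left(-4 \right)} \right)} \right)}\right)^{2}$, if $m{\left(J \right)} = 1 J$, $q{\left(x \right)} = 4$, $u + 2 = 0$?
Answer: $952576$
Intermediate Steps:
$u = -2$ ($u = -2 + 0 = -2$)
$f{\left(H \right)} = 2 H^{2}$ ($f{\left(H \right)} = H 2 H = 2 H^{2}$)
$m{\left(J \right)} = J$
$\left(8 + m{\left(f{\left(u - 5 q{\left(-4 \right)} \right)} \right)}\right)^{2} = \left(8 + 2 \left(-2 - 20\right)^{2}\right)^{2} = \left(8 + 2 \left(-22\right)^{2}\right)^{2} = \left(8 + 2 \cdot 484\right)^{2} = \left(8 + 968\right)^{2} = 976^{2} = 952576$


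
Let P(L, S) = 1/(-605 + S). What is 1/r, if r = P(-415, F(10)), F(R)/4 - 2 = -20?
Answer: -677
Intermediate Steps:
F(R) = -72 (F(R) = 8 + 4*(-20) = 8 - 80 = -72)
r = -1/677 (r = 1/(-605 - 72) = 1/(-677) = -1/677 ≈ -0.0014771)
1/r = 1/(-1/677) = -677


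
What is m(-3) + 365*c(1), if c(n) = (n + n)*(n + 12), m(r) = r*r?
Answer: 9499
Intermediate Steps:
m(r) = r²
c(n) = 2*n*(12 + n) (c(n) = (2*n)*(12 + n) = 2*n*(12 + n))
m(-3) + 365*c(1) = (-3)² + 365*(2*1*(12 + 1)) = 9 + 365*(2*1*13) = 9 + 365*26 = 9 + 9490 = 9499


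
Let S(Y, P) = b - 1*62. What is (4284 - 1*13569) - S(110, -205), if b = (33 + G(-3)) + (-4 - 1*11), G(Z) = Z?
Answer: -9238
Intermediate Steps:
b = 15 (b = (33 - 3) + (-4 - 1*11) = 30 + (-4 - 11) = 30 - 15 = 15)
S(Y, P) = -47 (S(Y, P) = 15 - 1*62 = 15 - 62 = -47)
(4284 - 1*13569) - S(110, -205) = (4284 - 1*13569) - 1*(-47) = (4284 - 13569) + 47 = -9285 + 47 = -9238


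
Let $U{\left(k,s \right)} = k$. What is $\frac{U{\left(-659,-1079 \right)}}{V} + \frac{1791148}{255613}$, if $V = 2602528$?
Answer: $\frac{4661344373177}{665239989664} \approx 7.007$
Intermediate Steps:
$\frac{U{\left(-659,-1079 \right)}}{V} + \frac{1791148}{255613} = - \frac{659}{2602528} + \frac{1791148}{255613} = \frac{4661344373177}{665239989664}$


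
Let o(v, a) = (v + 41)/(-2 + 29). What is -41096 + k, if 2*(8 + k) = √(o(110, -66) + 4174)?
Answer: -41104 + √338547/18 ≈ -41072.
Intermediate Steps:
o(v, a) = 41/27 + v/27 (o(v, a) = (41 + v)/27 = (41 + v)*(1/27) = 41/27 + v/27)
k = -8 + √338547/18 (k = -8 + √((41/27 + (1/27)*110) + 4174)/2 = -8 + √((41/27 + 110/27) + 4174)/2 = -8 + √(151/27 + 4174)/2 = -8 + √(112849/27)/2 = -8 + (√338547/9)/2 = -8 + √338547/18 ≈ 24.325)
-41096 + k = -41096 + (-8 + √338547/18) = -41104 + √338547/18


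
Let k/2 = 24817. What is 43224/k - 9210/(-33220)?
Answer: 94651521/82442074 ≈ 1.1481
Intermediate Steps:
k = 49634 (k = 2*24817 = 49634)
43224/k - 9210/(-33220) = 43224/49634 - 9210/(-33220) = 43224*(1/49634) - 9210*(-1/33220) = 21612/24817 + 921/3322 = 94651521/82442074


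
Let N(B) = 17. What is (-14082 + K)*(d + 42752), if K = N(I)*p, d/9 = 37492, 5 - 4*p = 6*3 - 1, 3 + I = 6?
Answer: -5373083940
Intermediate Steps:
I = 3 (I = -3 + 6 = 3)
p = -3 (p = 5/4 - (6*3 - 1)/4 = 5/4 - (18 - 1)/4 = 5/4 - ¼*17 = 5/4 - 17/4 = -3)
d = 337428 (d = 9*37492 = 337428)
K = -51 (K = 17*(-3) = -51)
(-14082 + K)*(d + 42752) = (-14082 - 51)*(337428 + 42752) = -14133*380180 = -5373083940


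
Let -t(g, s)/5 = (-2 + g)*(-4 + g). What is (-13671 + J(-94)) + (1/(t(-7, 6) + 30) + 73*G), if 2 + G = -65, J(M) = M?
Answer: -8675041/465 ≈ -18656.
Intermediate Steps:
t(g, s) = -5*(-4 + g)*(-2 + g) (t(g, s) = -5*(-2 + g)*(-4 + g) = -5*(-4 + g)*(-2 + g))
G = -67 (G = -2 - 65 = -67)
(-13671 + J(-94)) + (1/(t(-7, 6) + 30) + 73*G) = (-13671 - 94) + (1/((-40 - 5*(-7)² + 30*(-7)) + 30) + 73*(-67)) = -13765 + (1/((-40 - 5*49 - 210) + 30) - 4891) = -13765 + (1/((-40 - 245 - 210) + 30) - 4891) = -13765 + (1/(-495 + 30) - 4891) = -13765 + (1/(-465) - 4891) = -13765 + (-1/465 - 4891) = -13765 - 2274316/465 = -8675041/465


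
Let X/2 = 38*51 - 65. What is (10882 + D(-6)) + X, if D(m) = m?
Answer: 14622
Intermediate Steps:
X = 3746 (X = 2*(38*51 - 65) = 2*(1938 - 65) = 2*1873 = 3746)
(10882 + D(-6)) + X = (10882 - 6) + 3746 = 10876 + 3746 = 14622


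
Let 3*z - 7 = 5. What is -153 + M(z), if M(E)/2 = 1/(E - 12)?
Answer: -613/4 ≈ -153.25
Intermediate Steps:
z = 4 (z = 7/3 + (⅓)*5 = 7/3 + 5/3 = 4)
M(E) = 2/(-12 + E) (M(E) = 2/(E - 12) = 2/(-12 + E))
-153 + M(z) = -153 + 2/(-12 + 4) = -153 + 2/(-8) = -153 + 2*(-⅛) = -153 - ¼ = -613/4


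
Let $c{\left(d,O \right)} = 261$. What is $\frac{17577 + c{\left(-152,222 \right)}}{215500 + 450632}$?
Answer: $\frac{2973}{111022} \approx 0.026778$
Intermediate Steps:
$\frac{17577 + c{\left(-152,222 \right)}}{215500 + 450632} = \frac{17577 + 261}{215500 + 450632} = \frac{17838}{666132} = 17838 \cdot \frac{1}{666132} = \frac{2973}{111022}$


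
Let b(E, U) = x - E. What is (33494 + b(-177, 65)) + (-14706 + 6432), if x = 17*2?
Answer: 25431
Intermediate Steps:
x = 34
b(E, U) = 34 - E
(33494 + b(-177, 65)) + (-14706 + 6432) = (33494 + (34 - 1*(-177))) + (-14706 + 6432) = (33494 + (34 + 177)) - 8274 = (33494 + 211) - 8274 = 33705 - 8274 = 25431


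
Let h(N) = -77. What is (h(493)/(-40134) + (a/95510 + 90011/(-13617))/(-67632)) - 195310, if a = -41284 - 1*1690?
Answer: -3591023160706571489024/18386274117563505 ≈ -1.9531e+5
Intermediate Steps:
a = -42974 (a = -41284 - 1690 = -42974)
(h(493)/(-40134) + (a/95510 + 90011/(-13617))/(-67632)) - 195310 = (-77/(-40134) + (-42974/95510 + 90011/(-13617))/(-67632)) - 195310 = (-77*(-1/40134) + (-42974*1/95510 + 90011*(-1/13617))*(-1/67632)) - 195310 = (77/40134 + (-21487/47755 - 90011/13617)*(-1/67632)) - 195310 = (77/40134 - 4591063784/650279835*(-1/67632)) - 195310 = (77/40134 + 573882973/5497465725090) - 195310 = 37194756672526/18386274117563505 - 195310 = -3591023160706571489024/18386274117563505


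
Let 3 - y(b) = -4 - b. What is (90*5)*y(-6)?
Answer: 450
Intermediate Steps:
y(b) = 7 + b (y(b) = 3 - (-4 - b) = 3 + (4 + b) = 7 + b)
(90*5)*y(-6) = (90*5)*(7 - 6) = 450*1 = 450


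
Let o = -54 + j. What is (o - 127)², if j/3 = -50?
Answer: 109561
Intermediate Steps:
j = -150 (j = 3*(-50) = -150)
o = -204 (o = -54 - 150 = -204)
(o - 127)² = (-204 - 127)² = (-331)² = 109561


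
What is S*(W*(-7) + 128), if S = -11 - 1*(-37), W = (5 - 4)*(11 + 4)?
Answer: 598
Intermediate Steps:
W = 15 (W = 1*15 = 15)
S = 26 (S = -11 + 37 = 26)
S*(W*(-7) + 128) = 26*(15*(-7) + 128) = 26*(-105 + 128) = 26*23 = 598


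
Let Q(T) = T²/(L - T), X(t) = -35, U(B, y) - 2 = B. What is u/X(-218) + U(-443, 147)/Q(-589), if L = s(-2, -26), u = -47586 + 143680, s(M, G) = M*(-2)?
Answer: -33346179529/12142235 ≈ -2746.3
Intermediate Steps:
s(M, G) = -2*M
U(B, y) = 2 + B
u = 96094
L = 4 (L = -2*(-2) = 4)
Q(T) = T²/(4 - T)
u/X(-218) + U(-443, 147)/Q(-589) = 96094/(-35) + (2 - 443)/((-1*(-589)²/(-4 - 589))) = 96094*(-1/35) - 441/((-1*346921/(-593))) = -96094/35 - 441/((-1*346921*(-1/593))) = -96094/35 - 441/346921/593 = -96094/35 - 441*593/346921 = -96094/35 - 261513/346921 = -33346179529/12142235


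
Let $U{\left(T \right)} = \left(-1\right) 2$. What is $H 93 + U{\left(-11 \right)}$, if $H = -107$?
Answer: $-9953$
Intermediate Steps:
$U{\left(T \right)} = -2$
$H 93 + U{\left(-11 \right)} = \left(-107\right) 93 - 2 = -9951 - 2 = -9953$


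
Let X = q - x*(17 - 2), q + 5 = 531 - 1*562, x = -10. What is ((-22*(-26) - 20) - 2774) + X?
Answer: -2108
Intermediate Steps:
q = -36 (q = -5 + (531 - 1*562) = -5 + (531 - 562) = -5 - 31 = -36)
X = 114 (X = -36 - (-10)*(17 - 2) = -36 - (-10)*15 = -36 - 1*(-150) = -36 + 150 = 114)
((-22*(-26) - 20) - 2774) + X = ((-22*(-26) - 20) - 2774) + 114 = ((572 - 20) - 2774) + 114 = (552 - 2774) + 114 = -2222 + 114 = -2108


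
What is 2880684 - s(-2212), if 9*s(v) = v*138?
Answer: 8743804/3 ≈ 2.9146e+6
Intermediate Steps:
s(v) = 46*v/3 (s(v) = (v*138)/9 = (138*v)/9 = 46*v/3)
2880684 - s(-2212) = 2880684 - 46*(-2212)/3 = 2880684 - 1*(-101752/3) = 2880684 + 101752/3 = 8743804/3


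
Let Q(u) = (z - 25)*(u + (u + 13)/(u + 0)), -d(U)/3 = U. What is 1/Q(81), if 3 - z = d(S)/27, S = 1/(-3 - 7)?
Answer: -1458/2636711 ≈ -0.00055296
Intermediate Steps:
S = -⅒ (S = 1/(-10) = -⅒ ≈ -0.10000)
d(U) = -3*U
z = 269/90 (z = 3 - (-3*(-⅒))/27 = 3 - 3/(10*27) = 3 - 1*1/90 = 3 - 1/90 = 269/90 ≈ 2.9889)
Q(u) = -1981*u/90 - 1981*(13 + u)/(90*u) (Q(u) = (269/90 - 25)*(u + (u + 13)/(u + 0)) = -1981*(u + (13 + u)/u)/90 = -1981*u/90 - 1981*(13 + u)/(90*u))
1/Q(81) = 1/((1981/90)*(-13 - 1*81*(1 + 81))/81) = 1/((1981/90)*(1/81)*(-13 - 1*81*82)) = 1/((1981/90)*(1/81)*(-13 - 6642)) = 1/((1981/90)*(1/81)*(-6655)) = 1/(-2636711/1458) = -1458/2636711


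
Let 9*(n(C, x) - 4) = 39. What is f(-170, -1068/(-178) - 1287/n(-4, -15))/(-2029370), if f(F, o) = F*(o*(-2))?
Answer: 126174/5073425 ≈ 0.024870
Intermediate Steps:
n(C, x) = 25/3 (n(C, x) = 4 + (⅑)*39 = 4 + 13/3 = 25/3)
f(F, o) = -2*F*o (f(F, o) = F*(-2*o) = -2*F*o)
f(-170, -1068/(-178) - 1287/n(-4, -15))/(-2029370) = -2*(-170)*(-1068/(-178) - 1287/25/3)/(-2029370) = -2*(-170)*(-1068*(-1/178) - 1287*3/25)*(-1/2029370) = -2*(-170)*(6 - 3861/25)*(-1/2029370) = -2*(-170)*(-3711/25)*(-1/2029370) = -252348/5*(-1/2029370) = 126174/5073425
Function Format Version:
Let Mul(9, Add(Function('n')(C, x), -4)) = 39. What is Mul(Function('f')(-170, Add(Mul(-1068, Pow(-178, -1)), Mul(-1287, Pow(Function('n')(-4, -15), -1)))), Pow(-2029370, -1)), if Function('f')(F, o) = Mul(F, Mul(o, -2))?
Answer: Rational(126174, 5073425) ≈ 0.024870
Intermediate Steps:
Function('n')(C, x) = Rational(25, 3) (Function('n')(C, x) = Add(4, Mul(Rational(1, 9), 39)) = Add(4, Rational(13, 3)) = Rational(25, 3))
Function('f')(F, o) = Mul(-2, F, o) (Function('f')(F, o) = Mul(F, Mul(-2, o)) = Mul(-2, F, o))
Mul(Function('f')(-170, Add(Mul(-1068, Pow(-178, -1)), Mul(-1287, Pow(Function('n')(-4, -15), -1)))), Pow(-2029370, -1)) = Mul(Mul(-2, -170, Add(Mul(-1068, Pow(-178, -1)), Mul(-1287, Pow(Rational(25, 3), -1)))), Pow(-2029370, -1)) = Mul(Mul(-2, -170, Add(Mul(-1068, Rational(-1, 178)), Mul(-1287, Rational(3, 25)))), Rational(-1, 2029370)) = Mul(Mul(-2, -170, Add(6, Rational(-3861, 25))), Rational(-1, 2029370)) = Mul(Mul(-2, -170, Rational(-3711, 25)), Rational(-1, 2029370)) = Mul(Rational(-252348, 5), Rational(-1, 2029370)) = Rational(126174, 5073425)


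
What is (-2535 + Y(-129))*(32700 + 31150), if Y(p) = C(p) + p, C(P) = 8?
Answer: -169585600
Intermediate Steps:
Y(p) = 8 + p
(-2535 + Y(-129))*(32700 + 31150) = (-2535 + (8 - 129))*(32700 + 31150) = (-2535 - 121)*63850 = -2656*63850 = -169585600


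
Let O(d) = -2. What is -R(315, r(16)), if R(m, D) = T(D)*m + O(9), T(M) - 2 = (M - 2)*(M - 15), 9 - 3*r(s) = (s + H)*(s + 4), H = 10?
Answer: -10061448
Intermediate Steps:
r(s) = 3 - (4 + s)*(10 + s)/3 (r(s) = 3 - (s + 10)*(s + 4)/3 = 3 - (10 + s)*(4 + s)/3 = 3 - (4 + s)*(10 + s)/3)
T(M) = 2 + (-15 + M)*(-2 + M) (T(M) = 2 + (M - 2)*(M - 15) = 2 + (-2 + M)*(-15 + M) = 2 + (-15 + M)*(-2 + M))
R(m, D) = -2 + m*(32 + D**2 - 17*D) (R(m, D) = (32 + D**2 - 17*D)*m - 2 = m*(32 + D**2 - 17*D) - 2 = -2 + m*(32 + D**2 - 17*D))
-R(315, r(16)) = -(-2 + 315*(32 + (-31/3 - 14/3*16 - 1/3*16**2)**2 - 17*(-31/3 - 14/3*16 - 1/3*16**2))) = -(-2 + 315*(32 + (-31/3 - 224/3 - 1/3*256)**2 - 17*(-31/3 - 224/3 - 1/3*256))) = -(-2 + 315*(32 + (-31/3 - 224/3 - 256/3)**2 - 17*(-31/3 - 224/3 - 256/3))) = -(-2 + 315*(32 + (-511/3)**2 - 17*(-511/3))) = -(-2 + 315*(32 + 261121/9 + 8687/3)) = -(-2 + 315*(287470/9)) = -(-2 + 10061450) = -1*10061448 = -10061448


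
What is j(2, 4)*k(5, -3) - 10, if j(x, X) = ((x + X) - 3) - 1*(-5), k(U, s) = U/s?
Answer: -70/3 ≈ -23.333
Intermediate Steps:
j(x, X) = 2 + X + x (j(x, X) = ((X + x) - 3) + 5 = (-3 + X + x) + 5 = 2 + X + x)
j(2, 4)*k(5, -3) - 10 = (2 + 4 + 2)*(5/(-3)) - 10 = 8*(5*(-⅓)) - 10 = 8*(-5/3) - 10 = -40/3 - 10 = -70/3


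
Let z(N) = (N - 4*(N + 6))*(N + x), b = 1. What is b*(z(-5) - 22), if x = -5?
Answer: 68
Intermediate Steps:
z(N) = (-24 - 3*N)*(-5 + N) (z(N) = (N - 4*(N + 6))*(N - 5) = (N - 4*(6 + N))*(-5 + N) = (N + (-24 - 4*N))*(-5 + N) = (-24 - 3*N)*(-5 + N))
b*(z(-5) - 22) = 1*((120 - 9*(-5) - 3*(-5)²) - 22) = 1*((120 + 45 - 3*25) - 22) = 1*((120 + 45 - 75) - 22) = 1*(90 - 22) = 1*68 = 68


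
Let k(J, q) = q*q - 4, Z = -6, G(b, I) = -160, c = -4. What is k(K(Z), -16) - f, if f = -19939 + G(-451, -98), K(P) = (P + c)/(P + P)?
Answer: 20351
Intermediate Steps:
K(P) = (-4 + P)/(2*P) (K(P) = (P - 4)/(P + P) = (-4 + P)/((2*P)) = (-4 + P)*(1/(2*P)) = (-4 + P)/(2*P))
f = -20099 (f = -19939 - 160 = -20099)
k(J, q) = -4 + q**2 (k(J, q) = q**2 - 4 = -4 + q**2)
k(K(Z), -16) - f = (-4 + (-16)**2) - 1*(-20099) = (-4 + 256) + 20099 = 252 + 20099 = 20351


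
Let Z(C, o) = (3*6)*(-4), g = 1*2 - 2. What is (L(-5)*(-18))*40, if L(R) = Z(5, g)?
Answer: 51840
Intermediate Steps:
g = 0 (g = 2 - 2 = 0)
Z(C, o) = -72 (Z(C, o) = 18*(-4) = -72)
L(R) = -72
(L(-5)*(-18))*40 = -72*(-18)*40 = 1296*40 = 51840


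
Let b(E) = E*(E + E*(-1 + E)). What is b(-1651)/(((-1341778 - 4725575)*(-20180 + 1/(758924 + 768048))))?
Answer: -6871828199348372/186961204962373527 ≈ -0.036755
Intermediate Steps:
b(-1651)/(((-1341778 - 4725575)*(-20180 + 1/(758924 + 768048)))) = (-1651)³/(((-1341778 - 4725575)*(-20180 + 1/(758924 + 768048)))) = -4500297451*(-1/(6067353*(-20180 + 1/1526972))) = -4500297451/((-6067353*(-30814294959/1526972))) = -4500297451/186961204962373527/1526972 = -4500297451*1526972/186961204962373527 = -6871828199348372/186961204962373527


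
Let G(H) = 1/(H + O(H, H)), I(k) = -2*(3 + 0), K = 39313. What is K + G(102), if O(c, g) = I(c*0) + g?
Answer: 7783975/198 ≈ 39313.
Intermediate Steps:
I(k) = -6 (I(k) = -2*3 = -6)
O(c, g) = -6 + g
G(H) = 1/(-6 + 2*H) (G(H) = 1/(H + (-6 + H)) = 1/(-6 + 2*H))
K + G(102) = 39313 + 1/(2*(-3 + 102)) = 39313 + (½)/99 = 39313 + (½)*(1/99) = 39313 + 1/198 = 7783975/198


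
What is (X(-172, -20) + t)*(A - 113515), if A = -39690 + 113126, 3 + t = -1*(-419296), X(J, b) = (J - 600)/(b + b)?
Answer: -168056176717/10 ≈ -1.6806e+10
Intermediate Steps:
X(J, b) = (-600 + J)/(2*b) (X(J, b) = (-600 + J)/((2*b)) = (-600 + J)*(1/(2*b)) = (-600 + J)/(2*b))
t = 419293 (t = -3 - 1*(-419296) = -3 + 419296 = 419293)
A = 73436
(X(-172, -20) + t)*(A - 113515) = ((½)*(-600 - 172)/(-20) + 419293)*(73436 - 113515) = ((½)*(-1/20)*(-772) + 419293)*(-40079) = (193/10 + 419293)*(-40079) = (4193123/10)*(-40079) = -168056176717/10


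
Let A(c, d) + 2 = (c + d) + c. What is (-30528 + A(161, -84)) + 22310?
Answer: -7982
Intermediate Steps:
A(c, d) = -2 + d + 2*c (A(c, d) = -2 + ((c + d) + c) = -2 + (d + 2*c) = -2 + d + 2*c)
(-30528 + A(161, -84)) + 22310 = (-30528 + (-2 - 84 + 2*161)) + 22310 = (-30528 + (-2 - 84 + 322)) + 22310 = (-30528 + 236) + 22310 = -30292 + 22310 = -7982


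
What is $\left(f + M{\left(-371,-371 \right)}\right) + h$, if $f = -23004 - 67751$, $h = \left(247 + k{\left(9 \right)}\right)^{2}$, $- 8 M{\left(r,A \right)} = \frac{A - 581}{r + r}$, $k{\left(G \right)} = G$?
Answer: $- \frac{2673231}{106} \approx -25219.0$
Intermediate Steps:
$M{\left(r,A \right)} = - \frac{-581 + A}{16 r}$ ($M{\left(r,A \right)} = - \frac{\left(A - 581\right) \frac{1}{r + r}}{8} = - \frac{\left(-581 + A\right) \frac{1}{2 r}}{8} = - \frac{\frac{1}{2} \frac{1}{r} \left(-581 + A\right)}{8} = - \frac{-581 + A}{16 r}$)
$h = 65536$ ($h = \left(247 + 9\right)^{2} = 256^{2} = 65536$)
$f = -90755$ ($f = -23004 - 67751 = -90755$)
$\left(f + M{\left(-371,-371 \right)}\right) + h = \left(-90755 + \frac{581 - -371}{16 \left(-371\right)}\right) + 65536 = \left(-90755 + \frac{1}{16} \left(- \frac{1}{371}\right) \left(581 + 371\right)\right) + 65536 = \left(-90755 + \frac{1}{16} \left(- \frac{1}{371}\right) 952\right) + 65536 = \left(-90755 - \frac{17}{106}\right) + 65536 = - \frac{9620047}{106} + 65536 = - \frac{2673231}{106}$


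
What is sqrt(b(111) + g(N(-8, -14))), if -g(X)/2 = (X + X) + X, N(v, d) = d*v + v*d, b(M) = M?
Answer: 3*I*sqrt(137) ≈ 35.114*I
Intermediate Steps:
N(v, d) = 2*d*v (N(v, d) = d*v + d*v = 2*d*v)
g(X) = -6*X (g(X) = -2*((X + X) + X) = -2*(2*X + X) = -6*X)
sqrt(b(111) + g(N(-8, -14))) = sqrt(111 - 12*(-14)*(-8)) = sqrt(111 - 6*224) = sqrt(111 - 1344) = sqrt(-1233) = 3*I*sqrt(137)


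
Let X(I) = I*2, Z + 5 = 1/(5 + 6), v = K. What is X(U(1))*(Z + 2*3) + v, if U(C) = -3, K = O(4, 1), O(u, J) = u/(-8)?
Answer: -155/22 ≈ -7.0455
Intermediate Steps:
O(u, J) = -u/8 (O(u, J) = u*(-⅛) = -u/8)
K = -½ (K = -⅛*4 = -½ ≈ -0.50000)
v = -½ ≈ -0.50000
Z = -54/11 (Z = -5 + 1/(5 + 6) = -5 + 1/11 = -54/11 ≈ -4.9091)
X(I) = 2*I
X(U(1))*(Z + 2*3) + v = (2*(-3))*(-54/11 + 2*3) - ½ = -6*(-54/11 + 6) - ½ = -6*12/11 - ½ = -72/11 - ½ = -155/22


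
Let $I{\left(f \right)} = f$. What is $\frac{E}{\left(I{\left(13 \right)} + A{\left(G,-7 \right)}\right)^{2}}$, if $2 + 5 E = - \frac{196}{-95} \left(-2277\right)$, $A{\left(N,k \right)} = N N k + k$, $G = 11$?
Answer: $- \frac{446482}{335958475} \approx -0.001329$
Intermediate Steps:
$A{\left(N,k \right)} = k + k N^{2}$ ($A{\left(N,k \right)} = N^{2} k + k = k N^{2} + k = k + k N^{2}$)
$E = - \frac{446482}{475}$ ($E = - \frac{2}{5} + \frac{- \frac{196}{-95} \left(-2277\right)}{5} = - \frac{2}{5} + \frac{\left(-196\right) \left(- \frac{1}{95}\right) \left(-2277\right)}{5} = - \frac{2}{5} + \frac{\frac{196}{95} \left(-2277\right)}{5} = - \frac{2}{5} + \frac{1}{5} \left(- \frac{446292}{95}\right) = - \frac{2}{5} - \frac{446292}{475} = - \frac{446482}{475} \approx -939.96$)
$\frac{E}{\left(I{\left(13 \right)} + A{\left(G,-7 \right)}\right)^{2}} = - \frac{446482}{475 \left(13 - 7 \left(1 + 11^{2}\right)\right)^{2}} = - \frac{446482}{475 \left(13 - 7 \left(1 + 121\right)\right)^{2}} = - \frac{446482}{475 \left(13 - 854\right)^{2}} = - \frac{446482}{475 \left(-841\right)^{2}} = - \frac{446482}{475 \cdot 707281} = \left(- \frac{446482}{475}\right) \frac{1}{707281} = - \frac{446482}{335958475}$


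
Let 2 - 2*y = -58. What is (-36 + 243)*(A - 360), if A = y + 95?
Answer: -48645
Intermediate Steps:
y = 30 (y = 1 - ½*(-58) = 1 + 29 = 30)
A = 125 (A = 30 + 95 = 125)
(-36 + 243)*(A - 360) = (-36 + 243)*(125 - 360) = 207*(-235) = -48645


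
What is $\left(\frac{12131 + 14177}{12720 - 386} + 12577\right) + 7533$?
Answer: $\frac{124031524}{6167} \approx 20112.0$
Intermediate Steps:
$\left(\frac{12131 + 14177}{12720 - 386} + 12577\right) + 7533 = \left(\frac{26308}{12334} + 12577\right) + 7533 = \left(26308 \cdot \frac{1}{12334} + 12577\right) + 7533 = \left(\frac{13154}{6167} + 12577\right) + 7533 = \frac{77575513}{6167} + 7533 = \frac{124031524}{6167}$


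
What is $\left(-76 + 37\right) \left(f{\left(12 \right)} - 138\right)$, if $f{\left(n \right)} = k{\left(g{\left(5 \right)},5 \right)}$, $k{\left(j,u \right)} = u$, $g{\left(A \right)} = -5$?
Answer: $5187$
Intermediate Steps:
$f{\left(n \right)} = 5$
$\left(-76 + 37\right) \left(f{\left(12 \right)} - 138\right) = \left(-76 + 37\right) \left(5 - 138\right) = \left(-39\right) \left(-133\right) = 5187$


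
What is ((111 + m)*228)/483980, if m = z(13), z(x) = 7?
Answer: 6726/120995 ≈ 0.055589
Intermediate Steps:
m = 7
((111 + m)*228)/483980 = ((111 + 7)*228)/483980 = (118*228)*(1/483980) = 26904*(1/483980) = 6726/120995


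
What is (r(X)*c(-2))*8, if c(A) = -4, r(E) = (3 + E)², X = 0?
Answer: -288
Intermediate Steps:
(r(X)*c(-2))*8 = ((3 + 0)²*(-4))*8 = (3²*(-4))*8 = (9*(-4))*8 = -36*8 = -288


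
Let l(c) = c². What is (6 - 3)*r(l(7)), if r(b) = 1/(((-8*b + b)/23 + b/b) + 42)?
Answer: 69/646 ≈ 0.10681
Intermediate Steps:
r(b) = 1/(43 - 7*b/23) (r(b) = 1/((-7*b*(1/23) + 1) + 42) = 1/((-7*b/23 + 1) + 42) = 1/((1 - 7*b/23) + 42) = 1/(43 - 7*b/23))
(6 - 3)*r(l(7)) = (6 - 3)*(-23/(-989 + 7*7²)) = 3*(-23/(-989 + 7*49)) = 3*(-23/(-989 + 343)) = 3*(-23/(-646)) = 3*(-23*(-1/646)) = 3*(23/646) = 69/646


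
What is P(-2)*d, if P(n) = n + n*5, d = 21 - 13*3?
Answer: 216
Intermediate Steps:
d = -18 (d = 21 - 39 = -18)
P(n) = 6*n (P(n) = n + 5*n = 6*n)
P(-2)*d = (6*(-2))*(-18) = -12*(-18) = 216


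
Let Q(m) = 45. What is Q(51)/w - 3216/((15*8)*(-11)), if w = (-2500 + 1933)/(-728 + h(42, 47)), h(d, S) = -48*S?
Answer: 829042/3465 ≈ 239.26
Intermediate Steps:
h(d, S) = -48*S
w = 567/2984 (w = (-2500 + 1933)/(-728 - 48*47) = -567/(-728 - 2256) = -567/(-2984) = -567*(-1/2984) = 567/2984 ≈ 0.19001)
Q(51)/w - 3216/((15*8)*(-11)) = 45/(567/2984) - 3216/((15*8)*(-11)) = 45*(2984/567) - 3216/(120*(-11)) = 14920/63 - 3216/(-1320) = 14920/63 - 3216*(-1/1320) = 14920/63 + 134/55 = 829042/3465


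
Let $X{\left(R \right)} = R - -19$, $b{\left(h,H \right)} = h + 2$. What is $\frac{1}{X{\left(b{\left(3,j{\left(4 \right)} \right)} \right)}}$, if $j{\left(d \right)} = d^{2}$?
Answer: $\frac{1}{24} \approx 0.041667$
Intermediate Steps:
$b{\left(h,H \right)} = 2 + h$
$X{\left(R \right)} = 19 + R$ ($X{\left(R \right)} = R + 19 = 19 + R$)
$\frac{1}{X{\left(b{\left(3,j{\left(4 \right)} \right)} \right)}} = \frac{1}{19 + \left(2 + 3\right)} = \frac{1}{19 + 5} = \frac{1}{24}$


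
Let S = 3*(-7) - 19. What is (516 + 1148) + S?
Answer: 1624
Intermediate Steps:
S = -40 (S = -21 - 19 = -40)
(516 + 1148) + S = (516 + 1148) - 40 = 1664 - 40 = 1624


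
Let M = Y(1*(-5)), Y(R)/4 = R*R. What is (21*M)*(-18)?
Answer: -37800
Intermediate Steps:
Y(R) = 4*R² (Y(R) = 4*(R*R) = 4*R²)
M = 100 (M = 4*(1*(-5))² = 4*(-5)² = 4*25 = 100)
(21*M)*(-18) = (21*100)*(-18) = 2100*(-18) = -37800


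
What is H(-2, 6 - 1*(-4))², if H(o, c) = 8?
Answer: 64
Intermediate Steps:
H(-2, 6 - 1*(-4))² = 8² = 64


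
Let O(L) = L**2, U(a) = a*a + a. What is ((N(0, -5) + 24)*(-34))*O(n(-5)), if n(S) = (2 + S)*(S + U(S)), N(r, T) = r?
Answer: -1652400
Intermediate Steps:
U(a) = a + a**2 (U(a) = a**2 + a = a + a**2)
n(S) = (2 + S)*(S + S*(1 + S))
((N(0, -5) + 24)*(-34))*O(n(-5)) = ((0 + 24)*(-34))*(-5*(4 + (-5)**2 + 4*(-5)))**2 = (24*(-34))*(-5*(4 + 25 - 20))**2 = -816*(-5*9)**2 = -816*(-45)**2 = -816*2025 = -1652400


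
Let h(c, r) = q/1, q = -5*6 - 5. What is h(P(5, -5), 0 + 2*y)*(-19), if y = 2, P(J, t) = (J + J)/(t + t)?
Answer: 665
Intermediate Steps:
P(J, t) = J/t (P(J, t) = (2*J)/((2*t)) = (2*J)*(1/(2*t)) = J/t)
q = -35 (q = -30 - 5 = -35)
h(c, r) = -35 (h(c, r) = -35/1 = -35*1 = -35)
h(P(5, -5), 0 + 2*y)*(-19) = -35*(-19) = 665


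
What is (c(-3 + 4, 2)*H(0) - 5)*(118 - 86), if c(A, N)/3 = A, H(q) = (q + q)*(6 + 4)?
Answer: -160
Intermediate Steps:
H(q) = 20*q (H(q) = (2*q)*10 = 20*q)
c(A, N) = 3*A
(c(-3 + 4, 2)*H(0) - 5)*(118 - 86) = ((3*(-3 + 4))*(20*0) - 5)*(118 - 86) = ((3*1)*0 - 5)*32 = (3*0 - 5)*32 = (0 - 5)*32 = -5*32 = -160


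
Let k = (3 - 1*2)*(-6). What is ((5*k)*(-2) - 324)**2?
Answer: 69696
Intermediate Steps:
k = -6 (k = (3 - 2)*(-6) = 1*(-6) = -6)
((5*k)*(-2) - 324)**2 = ((5*(-6))*(-2) - 324)**2 = (-30*(-2) - 324)**2 = (60 - 324)**2 = (-264)**2 = 69696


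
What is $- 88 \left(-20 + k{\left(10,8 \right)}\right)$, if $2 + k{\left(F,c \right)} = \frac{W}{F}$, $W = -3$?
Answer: $\frac{9812}{5} \approx 1962.4$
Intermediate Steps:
$k{\left(F,c \right)} = -2 - \frac{3}{F}$
$- 88 \left(-20 + k{\left(10,8 \right)}\right) = - 88 \left(-20 - \left(2 + \frac{3}{10}\right)\right) = - 88 \left(-20 - \frac{23}{10}\right) = \left(-88\right) \left(- \frac{223}{10}\right) = \frac{9812}{5}$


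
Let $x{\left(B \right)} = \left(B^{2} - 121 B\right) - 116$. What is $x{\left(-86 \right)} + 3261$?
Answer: $20947$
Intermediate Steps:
$x{\left(B \right)} = -116 + B^{2} - 121 B$
$x{\left(-86 \right)} + 3261 = \left(-116 + \left(-86\right)^{2} - -10406\right) + 3261 = \left(-116 + 7396 + 10406\right) + 3261 = 17686 + 3261 = 20947$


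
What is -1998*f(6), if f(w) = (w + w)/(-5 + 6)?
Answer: -23976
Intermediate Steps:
f(w) = 2*w (f(w) = (2*w)/1 = (2*w)*1 = 2*w)
-1998*f(6) = -3996*6 = -1998*12 = -23976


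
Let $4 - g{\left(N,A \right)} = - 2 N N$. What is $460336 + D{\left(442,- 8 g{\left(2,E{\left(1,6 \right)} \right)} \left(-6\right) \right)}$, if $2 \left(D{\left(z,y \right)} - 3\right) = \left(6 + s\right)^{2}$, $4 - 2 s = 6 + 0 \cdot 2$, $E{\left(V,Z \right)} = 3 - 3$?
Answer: $\frac{920703}{2} \approx 4.6035 \cdot 10^{5}$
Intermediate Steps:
$E{\left(V,Z \right)} = 0$ ($E{\left(V,Z \right)} = 3 - 3 = 0$)
$g{\left(N,A \right)} = 4 + 2 N^{2}$ ($g{\left(N,A \right)} = 4 - - 2 N N = 4 - - 2 N^{2} = 4 + 2 N^{2}$)
$s = -1$ ($s = 2 - \frac{6 + 0 \cdot 2}{2} = 2 - \frac{6 + 0}{2} = 2 - 3 = -1$)
$D{\left(z,y \right)} = \frac{31}{2}$ ($D{\left(z,y \right)} = 3 + \frac{\left(6 - 1\right)^{2}}{2} = 3 + \frac{5^{2}}{2} = 3 + \frac{1}{2} \cdot 25 = 3 + \frac{25}{2} = \frac{31}{2}$)
$460336 + D{\left(442,- 8 g{\left(2,E{\left(1,6 \right)} \right)} \left(-6\right) \right)} = 460336 + \frac{31}{2} = \frac{920703}{2}$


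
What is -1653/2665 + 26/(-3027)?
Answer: -5072921/8066955 ≈ -0.62885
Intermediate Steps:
-1653/2665 + 26/(-3027) = -1653*1/2665 + 26*(-1/3027) = -1653/2665 - 26/3027 = -5072921/8066955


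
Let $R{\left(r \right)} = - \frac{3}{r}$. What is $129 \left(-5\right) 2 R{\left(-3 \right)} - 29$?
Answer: $-1319$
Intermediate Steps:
$129 \left(-5\right) 2 R{\left(-3 \right)} - 29 = 129 \left(-5\right) 2 \left(- \frac{3}{-3}\right) - 29 = 129 \left(- 10 \left(\left(-3\right) \left(- \frac{1}{3}\right)\right)\right) - 29 = 129 \left(\left(-10\right) 1\right) - 29 = 129 \left(-10\right) - 29 = -1290 - 29 = -1319$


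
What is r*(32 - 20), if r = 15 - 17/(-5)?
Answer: 1104/5 ≈ 220.80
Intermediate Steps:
r = 92/5 (r = 15 - 17*(-⅕) = 15 + 17/5 = 92/5 ≈ 18.400)
r*(32 - 20) = 92*(32 - 20)/5 = (92/5)*12 = 1104/5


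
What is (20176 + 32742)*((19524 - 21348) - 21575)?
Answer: -1238228282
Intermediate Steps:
(20176 + 32742)*((19524 - 21348) - 21575) = 52918*(-1824 - 21575) = 52918*(-23399) = -1238228282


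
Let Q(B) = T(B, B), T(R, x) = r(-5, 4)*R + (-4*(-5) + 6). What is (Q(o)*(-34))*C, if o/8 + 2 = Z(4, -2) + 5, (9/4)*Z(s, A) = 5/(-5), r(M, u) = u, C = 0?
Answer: 0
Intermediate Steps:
Z(s, A) = -4/9 (Z(s, A) = 4*(5/(-5))/9 = 4*(5*(-⅕))/9 = (4/9)*(-1) = -4/9)
T(R, x) = 26 + 4*R (T(R, x) = 4*R + (-4*(-5) + 6) = 4*R + (20 + 6) = 4*R + 26 = 26 + 4*R)
o = 184/9 (o = -16 + 8*(-4/9 + 5) = -16 + 8*(41/9) = -16 + 328/9 = 184/9 ≈ 20.444)
Q(B) = 26 + 4*B
(Q(o)*(-34))*C = ((26 + 4*(184/9))*(-34))*0 = ((26 + 736/9)*(-34))*0 = ((970/9)*(-34))*0 = -32980/9*0 = 0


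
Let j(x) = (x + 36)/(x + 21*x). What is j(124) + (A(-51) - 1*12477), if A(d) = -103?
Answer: -4289760/341 ≈ -12580.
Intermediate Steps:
j(x) = (36 + x)/(22*x) (j(x) = (36 + x)/((22*x)) = (36 + x)*(1/(22*x)) = (36 + x)/(22*x))
j(124) + (A(-51) - 1*12477) = (1/22)*(36 + 124)/124 + (-103 - 1*12477) = (1/22)*(1/124)*160 + (-103 - 12477) = 20/341 - 12580 = -4289760/341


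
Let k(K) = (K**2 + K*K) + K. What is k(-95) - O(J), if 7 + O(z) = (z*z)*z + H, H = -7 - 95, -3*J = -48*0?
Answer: 18064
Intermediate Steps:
k(K) = K + 2*K**2 (k(K) = (K**2 + K**2) + K = 2*K**2 + K = K + 2*K**2)
J = 0 (J = -(-16)*0 = -1/3*0 = 0)
H = -102
O(z) = -109 + z**3 (O(z) = -7 + ((z*z)*z - 102) = -7 + (z**2*z - 102) = -7 + (z**3 - 102) = -7 + (-102 + z**3) = -109 + z**3)
k(-95) - O(J) = -95*(1 + 2*(-95)) - (-109 + 0**3) = -95*(1 - 190) - (-109 + 0) = -95*(-189) - 1*(-109) = 17955 + 109 = 18064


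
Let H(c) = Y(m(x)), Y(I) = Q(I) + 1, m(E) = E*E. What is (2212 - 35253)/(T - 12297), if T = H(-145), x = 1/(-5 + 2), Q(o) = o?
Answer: 297369/110663 ≈ 2.6872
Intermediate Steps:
x = -⅓ (x = 1/(-3) = -⅓ ≈ -0.33333)
m(E) = E²
Y(I) = 1 + I (Y(I) = I + 1 = 1 + I)
H(c) = 10/9 (H(c) = 1 + (-⅓)² = 1 + ⅑ = 10/9)
T = 10/9 ≈ 1.1111
(2212 - 35253)/(T - 12297) = (2212 - 35253)/(10/9 - 12297) = -33041/(-110663/9) = -33041*(-9/110663) = 297369/110663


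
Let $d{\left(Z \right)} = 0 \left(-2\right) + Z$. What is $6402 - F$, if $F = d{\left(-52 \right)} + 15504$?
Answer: $-9050$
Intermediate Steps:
$d{\left(Z \right)} = Z$ ($d{\left(Z \right)} = 0 + Z = Z$)
$F = 15452$ ($F = -52 + 15504 = 15452$)
$6402 - F = 6402 - 15452 = -9050$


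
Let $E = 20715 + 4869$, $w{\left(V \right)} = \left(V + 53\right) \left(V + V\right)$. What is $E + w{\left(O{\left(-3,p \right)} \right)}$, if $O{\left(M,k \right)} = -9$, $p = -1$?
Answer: $24792$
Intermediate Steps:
$w{\left(V \right)} = 2 V \left(53 + V\right)$ ($w{\left(V \right)} = \left(53 + V\right) 2 V = 2 V \left(53 + V\right)$)
$E = 25584$
$E + w{\left(O{\left(-3,p \right)} \right)} = 25584 + 2 \left(-9\right) \left(53 - 9\right) = 25584 + 2 \left(-9\right) 44 = 25584 - 792 = 24792$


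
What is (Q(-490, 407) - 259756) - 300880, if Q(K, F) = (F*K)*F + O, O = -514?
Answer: -81729160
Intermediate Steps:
Q(K, F) = -514 + K*F**2 (Q(K, F) = (F*K)*F - 514 = K*F**2 - 514 = -514 + K*F**2)
(Q(-490, 407) - 259756) - 300880 = ((-514 - 490*407**2) - 259756) - 300880 = ((-514 - 490*165649) - 259756) - 300880 = ((-514 - 81168010) - 259756) - 300880 = (-81168524 - 259756) - 300880 = -81428280 - 300880 = -81729160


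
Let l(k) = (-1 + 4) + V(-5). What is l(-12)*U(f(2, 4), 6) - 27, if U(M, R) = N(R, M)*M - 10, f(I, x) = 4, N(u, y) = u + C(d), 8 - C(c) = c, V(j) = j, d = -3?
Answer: -143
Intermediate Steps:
C(c) = 8 - c
N(u, y) = 11 + u (N(u, y) = u + (8 - 1*(-3)) = u + (8 + 3) = u + 11 = 11 + u)
U(M, R) = -10 + M*(11 + R) (U(M, R) = (11 + R)*M - 10 = M*(11 + R) - 10 = -10 + M*(11 + R))
l(k) = -2 (l(k) = (-1 + 4) - 5 = 3 - 5 = -2)
l(-12)*U(f(2, 4), 6) - 27 = -2*(-10 + 4*(11 + 6)) - 27 = -2*(-10 + 4*17) - 27 = -2*(-10 + 68) - 27 = -2*58 - 27 = -116 - 27 = -143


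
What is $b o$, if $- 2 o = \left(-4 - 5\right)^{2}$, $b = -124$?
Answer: $5022$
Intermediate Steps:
$o = - \frac{81}{2}$ ($o = - \frac{\left(-4 - 5\right)^{2}}{2} = - \frac{\left(-9\right)^{2}}{2} = \left(- \frac{1}{2}\right) 81 = - \frac{81}{2} \approx -40.5$)
$b o = \left(-124\right) \left(- \frac{81}{2}\right) = 5022$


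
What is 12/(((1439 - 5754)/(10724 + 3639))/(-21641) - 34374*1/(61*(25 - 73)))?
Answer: 1820218623648/1780745359627 ≈ 1.0222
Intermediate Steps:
12/(((1439 - 5754)/(10724 + 3639))/(-21641) - 34374*1/(61*(25 - 73))) = 12/(-4315/14363*(-1/21641) - 34374/(61*(-48))) = 12/(-4315*1/14363*(-1/21641) - 34374/(-2928)) = 12/(-4315/14363*(-1/21641) - 34374*(-1/2928)) = 12/(4315/310829683 + 5729/488) = 12/(1780745359627/151684885304) = (151684885304/1780745359627)*12 = 1820218623648/1780745359627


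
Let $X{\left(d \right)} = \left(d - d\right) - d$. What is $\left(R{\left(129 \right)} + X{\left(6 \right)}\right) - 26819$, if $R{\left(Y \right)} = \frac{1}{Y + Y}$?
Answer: $- \frac{6920849}{258} \approx -26825.0$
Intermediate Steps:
$X{\left(d \right)} = - d$ ($X{\left(d \right)} = 0 - d = - d$)
$R{\left(Y \right)} = \frac{1}{2 Y}$
$\left(R{\left(129 \right)} + X{\left(6 \right)}\right) - 26819 = \left(\frac{1}{2 \cdot 129} - 6\right) - 26819 = \left(\frac{1}{2} \cdot \frac{1}{129} - 6\right) - 26819 = \left(\frac{1}{258} - 6\right) - 26819 = - \frac{1547}{258} - 26819 = - \frac{6920849}{258}$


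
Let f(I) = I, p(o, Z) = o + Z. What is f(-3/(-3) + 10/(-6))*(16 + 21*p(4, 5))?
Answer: -410/3 ≈ -136.67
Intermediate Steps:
p(o, Z) = Z + o
f(-3/(-3) + 10/(-6))*(16 + 21*p(4, 5)) = (-3/(-3) + 10/(-6))*(16 + 21*(5 + 4)) = (-3*(-1/3) + 10*(-1/6))*(16 + 21*9) = (1 - 5/3)*(16 + 189) = -2/3*205 = -410/3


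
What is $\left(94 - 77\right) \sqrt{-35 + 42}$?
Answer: $17 \sqrt{7} \approx 44.978$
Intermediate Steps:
$\left(94 - 77\right) \sqrt{-35 + 42} = 17 \sqrt{7}$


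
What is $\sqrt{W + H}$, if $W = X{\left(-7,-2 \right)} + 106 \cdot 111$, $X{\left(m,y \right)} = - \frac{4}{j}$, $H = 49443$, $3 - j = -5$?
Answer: $\frac{\sqrt{244834}}{2} \approx 247.4$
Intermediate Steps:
$j = 8$ ($j = 3 - -5 = 3 + 5 = 8$)
$X{\left(m,y \right)} = - \frac{1}{2}$ ($X{\left(m,y \right)} = - \frac{4}{8} = \left(-4\right) \frac{1}{8} = - \frac{1}{2}$)
$W = \frac{23531}{2}$ ($W = - \frac{1}{2} + 106 \cdot 111 = - \frac{1}{2} + 11766 = \frac{23531}{2} \approx 11766.0$)
$\sqrt{W + H} = \sqrt{\frac{23531}{2} + 49443} = \sqrt{\frac{122417}{2}} = \frac{\sqrt{244834}}{2}$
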